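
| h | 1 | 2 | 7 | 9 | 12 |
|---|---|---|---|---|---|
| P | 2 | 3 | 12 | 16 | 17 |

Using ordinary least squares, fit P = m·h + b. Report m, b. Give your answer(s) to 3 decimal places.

Forming MᵀM = [[279, 31]; [31, 5]] and MᵀP = [440, 50]ᵀ gives MᵀM·[m, b]ᵀ = MᵀP.
det = 279·5 − 31² = 434.
m = (440·5 − 31·50)/434 = 325/217; b = (279·50 − 31·440)/434 = 5/7.

m = 1.498, b = 0.714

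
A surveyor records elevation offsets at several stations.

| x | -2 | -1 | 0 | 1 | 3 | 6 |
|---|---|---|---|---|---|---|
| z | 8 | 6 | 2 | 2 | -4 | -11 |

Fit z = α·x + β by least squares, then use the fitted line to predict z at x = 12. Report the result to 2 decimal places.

Sums needed: Σx·x = 51, Σx = 7, Σ1 = 6.
Moment sums: Σx·z = -98, Σz = 3.
Normal equations: [[51, 7]; [7, 6]]·[α, β]ᵀ = [-98, 3]ᵀ.
Eliminating β: 6·(row 1) − 7·(row 2) gives 257·α = 6·(-98) − 7·3 = -609, so α = -609/257.
Then β = (3 − 7·(-609/257))/6 = 839/257.
At x = 12: ẑ = (-609/257)·(12) + (839/257)·(1) = -6469/257.

ẑ = -25.17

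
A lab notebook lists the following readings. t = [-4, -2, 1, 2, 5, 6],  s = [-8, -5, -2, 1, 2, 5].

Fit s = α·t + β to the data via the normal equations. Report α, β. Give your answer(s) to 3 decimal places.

Sums needed: Σt·t = 86, Σt = 8, Σ1 = 6.
And Σt·s = 82, Σs = -7.
So MᵀM·[α, β]ᵀ = Mᵀs: [[86, 8]; [8, 6]]·[α, β]ᵀ = [82, -7]ᵀ.
Δ = 86·6 − 8² = 452.
α = (82·6 − 8·(-7))/452 = 137/113; β = (86·(-7) − 8·82)/452 = -629/226.

α = 1.212, β = -2.783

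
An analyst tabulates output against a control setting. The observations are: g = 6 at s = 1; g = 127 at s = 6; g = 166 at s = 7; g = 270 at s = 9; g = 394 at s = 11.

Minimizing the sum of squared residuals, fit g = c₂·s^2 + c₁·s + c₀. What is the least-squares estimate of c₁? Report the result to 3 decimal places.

Sums needed: Σs^2·s^2 = 24900, Σs^2·s = 2620, Σs^2 = 288, Σs·s = 288, Σs = 34, Σ1 = 5.
For Aᵀg: Σs^2·g = 82256, Σs·g = 8694, Σg = 963.
Solving the 3×3 system (Gaussian elimination) gives c₂ = 15935/5369, c₁ = 17203/5369, c₀ = -1/7.

c₁ = 3.204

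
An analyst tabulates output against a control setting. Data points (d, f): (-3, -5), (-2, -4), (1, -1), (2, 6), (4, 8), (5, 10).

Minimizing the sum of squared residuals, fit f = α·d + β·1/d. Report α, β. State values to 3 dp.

The normal equations are: 59·α + 6·β = 116;  6·α + (6169/3600)·β = 29/3.
(Σd·d = 59, Σd·1/d = 6, Σ1/d·1/d = 6169/3600, Σd·f = 116, Σ1/d·f = 29/3.)
Determinant 59·(6169/3600) − 6² = 234371/3600.
α = (116·(6169/3600) − 6·(29/3))/(234371/3600) = 506804/234371; β = (59·(29/3) − 6·116)/(234371/3600) = -452400/234371.

α = 2.162, β = -1.930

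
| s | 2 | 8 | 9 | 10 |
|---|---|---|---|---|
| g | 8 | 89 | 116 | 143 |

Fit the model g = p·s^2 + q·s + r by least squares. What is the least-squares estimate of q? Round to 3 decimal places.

q = -3.025

The normal equations are: 20673·p + 2249·q + 249·r = 29424;  2249·p + 249·q + 29·r = 3202;  249·p + 29·q + 4·r = 356.
Inverting the 3×3 Gram matrix, [p, q, r]ᵀ = [2349/1412, -21357/7060, 13013/1765]ᵀ.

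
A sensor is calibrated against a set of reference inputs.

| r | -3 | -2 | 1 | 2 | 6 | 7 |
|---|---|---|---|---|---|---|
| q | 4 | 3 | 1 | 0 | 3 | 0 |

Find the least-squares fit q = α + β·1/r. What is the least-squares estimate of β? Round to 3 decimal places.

From the data, Σ1 = 6, Σ1/r = 41/42, Σ1/r·1/r = 2927/1764.
Moment sums: Σq = 11, Σ1/r·q = -4/3.
XᵀX·[α, β]ᵀ = Xᵀq becomes [[6, 41/42]; [41/42, 2927/1764]]·[α, β]ᵀ = [11, -4/3]ᵀ.
det = 6·(2927/1764) − (41/42)² = 15881/1764.
α = (11·(2927/1764) − (41/42)·(-4/3))/(15881/1764) = 34493/15881; β = (6·(-4/3) − (41/42)·11)/(15881/1764) = -33054/15881.

β = -2.081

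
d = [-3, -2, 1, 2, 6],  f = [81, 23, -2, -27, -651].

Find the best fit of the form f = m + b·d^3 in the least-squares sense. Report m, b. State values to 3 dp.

m = -0.790, b = -3.011

Normal-equation sums: Σ1 = 5, Σd^3 = 190, Σd^3·d^3 = 47514.
For Aᵀf: Σf = -576, Σd^3·f = -143205.
AᵀA·[m, b]ᵀ = Aᵀf becomes [[5, 190]; [190, 47514]]·[m, b]ᵀ = [-576, -143205]ᵀ.
det = 5·47514 − 190² = 201470.
m = ((-576)·47514 − 190·(-143205))/201470 = -79557/100735; b = (5·(-143205) − 190·(-576))/201470 = -121317/40294.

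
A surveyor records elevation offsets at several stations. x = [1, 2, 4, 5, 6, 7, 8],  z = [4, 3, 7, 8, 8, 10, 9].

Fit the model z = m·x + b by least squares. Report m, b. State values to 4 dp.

m = 0.9384, b = 2.5761

Setting ∂/∂m … = 0 gives: 195·m + 33·b = 268;  33·m + 7·b = 49.
(Σx·x = 195, Σx = 33, Σ1 = 7, Σx·z = 268, Σz = 49.)
Determinant 195·7 − 33² = 276.
m = (268·7 − 33·49)/276 = 259/276; b = (195·49 − 33·268)/276 = 237/92.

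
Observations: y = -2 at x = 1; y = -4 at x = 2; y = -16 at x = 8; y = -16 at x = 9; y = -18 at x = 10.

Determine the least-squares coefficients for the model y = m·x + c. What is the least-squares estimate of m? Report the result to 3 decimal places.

The normal system MᵀM·[m, c]ᵀ = Mᵀy is [[250, 30]; [30, 5]]·[m, c]ᵀ = [-462, -56]ᵀ.
Δ = 250·5 − 30² = 350.
m = ((-462)·5 − 30·(-56))/350 = -9/5; c = (250·(-56) − 30·(-462))/350 = -2/5.

m = -1.800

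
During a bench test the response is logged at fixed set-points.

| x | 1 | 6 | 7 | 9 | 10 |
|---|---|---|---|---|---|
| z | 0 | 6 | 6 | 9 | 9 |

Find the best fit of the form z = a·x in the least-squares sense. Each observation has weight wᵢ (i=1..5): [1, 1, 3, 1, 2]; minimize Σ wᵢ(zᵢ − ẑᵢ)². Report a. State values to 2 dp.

a = 0.91

AᵀWA·[a]ᵀ = AᵀWz reads: 465·a = 423.
a = 423/465 = 0.909677.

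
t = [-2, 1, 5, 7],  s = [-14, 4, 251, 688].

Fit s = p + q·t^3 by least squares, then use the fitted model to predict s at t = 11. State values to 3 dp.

AᵀA·[p, q]ᵀ = Aᵀs reads: 4·p + 461·q = 929;  461·p + 133339·q = 267475.
Δ = 4·133339 − 461² = 320835.
p = (929·133339 − 461·267475)/320835 = 188652/106945; q = (4·267475 − 461·929)/320835 = 213877/106945.
At t = 11: ŝ = (188652/106945)·(1) + (213877/106945)·(1331) = 284858939/106945.

ŝ = 2663.602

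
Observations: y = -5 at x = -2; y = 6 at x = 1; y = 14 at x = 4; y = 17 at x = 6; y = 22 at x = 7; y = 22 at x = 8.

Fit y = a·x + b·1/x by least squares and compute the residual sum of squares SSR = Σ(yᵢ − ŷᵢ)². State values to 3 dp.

SSR = 12.376

Setting ∂/∂a … = 0 gives: 170·a + 6·b = 504;  6·a + (38845/28224)·b = 1741/84.
Δ = 170·(38845/28224) − 6² = 2793793/14112.
a = (504·(38845/28224) − 6·(1741/84))/(2793793/14112) = 8034012/2793793; b = (170·(1741/84) − 6·504)/(2793793/14112) = 7048272/2793793.
Residuals: 5623195/2793793, 1680474/2793793, 5214986/2793793, -1884303/2793793, 4218466/2793793, -3689684/2793793; SSR = 34576726/2793793.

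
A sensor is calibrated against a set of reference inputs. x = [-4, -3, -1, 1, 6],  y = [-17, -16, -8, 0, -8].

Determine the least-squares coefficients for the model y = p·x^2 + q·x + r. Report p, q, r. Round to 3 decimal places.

MᵀM·[p, q, r]ᵀ = Mᵀy reads: 1635·p + 125·q + 63·r = -712;  125·p + 63·q + (-1)·r = 76;  63·p + (-1)·q + 5·r = -49.
Solving the 3×3 system (Gaussian elimination) gives p = -37625/84734, q = 171761/84734, r = -160983/42367.

p = -0.444, q = 2.027, r = -3.800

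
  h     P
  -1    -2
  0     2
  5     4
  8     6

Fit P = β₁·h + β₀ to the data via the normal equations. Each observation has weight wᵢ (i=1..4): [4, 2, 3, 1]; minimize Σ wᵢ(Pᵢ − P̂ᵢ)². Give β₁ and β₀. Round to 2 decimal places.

β₁ = 0.84, β₀ = -0.19

Sums needed: Σwᵢ·h·h = 143, Σwᵢ·h = 19, Σwᵢ·1 = 10.
Moment sums: Σwᵢ·h·P = 116, Σwᵢ·P = 14.
Normal equations: [[143, 19]; [19, 10]]·[β₁, β₀]ᵀ = [116, 14]ᵀ.
Δ = 143·10 − 19² = 1069.
β₁ = (116·10 − 19·14)/1069 = 894/1069; β₀ = (143·14 − 19·116)/1069 = -202/1069.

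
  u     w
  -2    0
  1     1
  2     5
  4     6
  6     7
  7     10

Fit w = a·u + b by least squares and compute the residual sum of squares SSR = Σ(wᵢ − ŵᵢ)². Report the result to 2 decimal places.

Normal-equation sums: Σu·u = 110, Σu = 18, Σ1 = 6.
For Xᵀw: Σu·w = 147, Σw = 29.
Normal equations: [[110, 18]; [18, 6]]·[a, b]ᵀ = [147, 29]ᵀ.
Eliminating b: 6·(row 1) − 18·(row 2) gives 336·a = 6·147 − 18·29 = 360, so a = 15/14.
Then b = (29 − 18·(15/14))/6 = 34/21.
Residuals: 11/21, -71/42, 26/21, 2/21, -22/21, 37/42; SSR = 275/42.

SSR = 6.55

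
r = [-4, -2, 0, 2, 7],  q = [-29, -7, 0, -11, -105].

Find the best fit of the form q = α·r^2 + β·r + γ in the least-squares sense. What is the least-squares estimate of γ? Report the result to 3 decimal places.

γ = -0.658

Compute the Gram sums: Σr^2·r^2 = 2689, Σr^2·r = 279, Σr^2 = 73, Σr·r = 73, Σr = 3, Σ1 = 5.
For Mᵀq: Σr^2·q = -5681, Σr·q = -627, Σq = -152.
MᵀM·[α, β, γ]ᵀ = Mᵀq becomes [[2689, 279, 73]; [279, 73, 3]; [73, 3, 5]]·[α, β, γ]ᵀ = [-5681, -627, -152]ᵀ.
Solving the 3×3 system (Gaussian elimination) gives α = -7925/3964, β = -3651/3964, γ = -1305/1982.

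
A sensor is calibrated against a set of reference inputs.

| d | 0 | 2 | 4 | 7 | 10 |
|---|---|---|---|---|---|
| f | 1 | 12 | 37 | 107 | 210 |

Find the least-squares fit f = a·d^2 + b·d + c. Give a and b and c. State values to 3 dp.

Entries of AᵀA: Σd^2·d^2 = 12673, Σd^2·d = 1415, Σd^2 = 169, Σd·d = 169, Σd = 23, Σ1 = 5.
Moment sums: Σd^2·f = 26883, Σd·f = 3021, Σf = 367.
Normal equations: [[12673, 1415, 169]; [1415, 169, 23]; [169, 23, 5]]·[a, b, c]ᵀ = [26883, 3021, 367]ᵀ.
Inverting the 3×3 Gram matrix, [a, b, c]ᵀ = [3398/1739, 2392/1739, 1787/1739]ᵀ.

a = 1.954, b = 1.376, c = 1.028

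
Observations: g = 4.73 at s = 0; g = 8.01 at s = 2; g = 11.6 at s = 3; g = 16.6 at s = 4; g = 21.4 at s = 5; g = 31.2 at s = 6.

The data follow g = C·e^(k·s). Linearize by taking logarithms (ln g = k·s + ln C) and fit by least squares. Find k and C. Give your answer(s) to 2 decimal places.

Linearized form: ln g = k·s + ln C. From the 6 transformed points,
XᵀX = [[90.0000, 20.0000]; [20.0000, 6]], rhs = [58.7115, 15.3988]ᵀ  (here Σs = 20.0000, Σ(s)² = 90.0000, Σln g = 15.3988, Σs·ln g = 58.7115).
Δ = 90.0000·6 − (20.0000)² = 140.0000; k = (58.7115·6 − 20.0000·15.3988)/140.0000 = 0.31637, ln C = (90.0000·15.3988 − 20.0000·58.7115)/140.0000 = 1.51190, so C = exp(1.51190) = 4.53532.

k = 0.32, C = 4.54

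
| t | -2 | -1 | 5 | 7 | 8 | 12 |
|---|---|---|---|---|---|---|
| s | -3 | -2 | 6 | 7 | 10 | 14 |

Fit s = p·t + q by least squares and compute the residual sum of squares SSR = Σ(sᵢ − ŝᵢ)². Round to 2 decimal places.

SSR = 1.86

With design matrix X, XᵀX = [[287, 29]; [29, 6]] and Xᵀs = [335, 32]ᵀ.
Determinant 287·6 − 29² = 881.
p = (335·6 − 29·32)/881 = 1082/881; q = (287·32 − 29·335)/881 = -531/881.
Residuals: 52/881, -149/881, 407/881, -876/881, 685/881, -119/881; SSR = 1636/881.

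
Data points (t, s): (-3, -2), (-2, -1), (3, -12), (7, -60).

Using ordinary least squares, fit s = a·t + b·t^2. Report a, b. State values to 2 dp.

a = -1.79, b = -0.96

Compute the Gram sums: Σt·t = 71, Σt·t^2 = 335, Σt^2·t^2 = 2579.
And Σt·s = -448, Σt^2·s = -3070.
Δ = 71·2579 − 335² = 70884.
a = ((-448)·2579 − 335·(-3070))/70884 = -21157/11814; b = (71·(-3070) − 335·(-448))/70884 = -11315/11814.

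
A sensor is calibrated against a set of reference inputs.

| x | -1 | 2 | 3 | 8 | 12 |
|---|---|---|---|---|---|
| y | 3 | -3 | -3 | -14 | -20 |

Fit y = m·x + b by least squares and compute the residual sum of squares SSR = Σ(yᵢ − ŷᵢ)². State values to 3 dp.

SSR = 2.592

Setting ∂/∂m … = 0 gives: 222·m + 24·b = -370;  24·m + 5·b = -37.
Δ = 222·5 − 24² = 534.
m = ((-370)·5 − 24·(-37))/534 = -481/267; b = (222·(-37) − 24·(-370))/534 = 111/89.
Residuals: -13/267, -172/267, 103/89, -223/267, 33/89; SSR = 692/267.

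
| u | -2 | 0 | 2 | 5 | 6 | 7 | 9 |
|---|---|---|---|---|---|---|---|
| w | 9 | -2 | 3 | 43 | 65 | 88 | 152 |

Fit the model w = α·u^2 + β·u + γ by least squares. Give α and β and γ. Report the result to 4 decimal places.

Normal-equation sums: Σu^2·u^2 = 10915, Σu^2·u = 1413, Σu^2 = 199, Σu·u = 199, Σu = 27, Σ1 = 7.
And Σu^2·w = 20087, Σu·w = 2577, Σw = 358.
XᵀX·[α, β, γ]ᵀ = Xᵀw becomes [[10915, 1413, 199]; [1413, 199, 27]; [199, 27, 7]]·[α, β, γ]ᵀ = [20087, 2577, 358]ᵀ.
Inverting the 3×3 Gram matrix, [α, β, γ]ᵀ = [587891/287538, -124767/95846, -281827/143769]ᵀ.

α = 2.0446, β = -1.3017, γ = -1.9603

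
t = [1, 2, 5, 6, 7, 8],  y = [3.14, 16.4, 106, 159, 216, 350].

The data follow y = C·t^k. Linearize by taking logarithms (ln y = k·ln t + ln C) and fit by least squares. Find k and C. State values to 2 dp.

k = 2.19, C = 3.27

Taking logs, ln y = k·ln t + ln C, so regress ln y on ln t.
XᵀX = [[14.3918, 8.1197]; [8.1197, 6]], rhs = [41.1677, 24.9071]ᵀ  (here Σln t = 8.1197, Σ(ln t)² = 14.3918, Σln y = 24.9071, Σln t·ln y = 41.1677).
Solving (det = 20.4213): k = 2.19226, ln C = 1.18443, so C = exp(1.18443) = 3.26883.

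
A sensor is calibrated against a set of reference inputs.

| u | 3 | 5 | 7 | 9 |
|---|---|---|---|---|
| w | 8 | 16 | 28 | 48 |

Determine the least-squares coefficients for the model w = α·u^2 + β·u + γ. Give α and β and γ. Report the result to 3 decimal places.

α = 0.750, β = -2.400, γ = 8.650

Entries of AᵀA: Σu^2·u^2 = 9668, Σu^2·u = 1224, Σu^2 = 164, Σu·u = 164, Σu = 24, Σ1 = 4.
Right-hand side: Σu^2·w = 5732, Σu·w = 732, Σw = 100.
Solving the 3×3 system (Gaussian elimination) gives α = 3/4, β = -12/5, γ = 173/20.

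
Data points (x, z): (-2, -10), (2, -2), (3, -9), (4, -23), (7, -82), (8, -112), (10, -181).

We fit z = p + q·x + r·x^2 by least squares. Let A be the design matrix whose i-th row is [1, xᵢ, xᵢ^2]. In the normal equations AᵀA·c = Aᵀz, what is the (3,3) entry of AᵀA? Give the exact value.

16866

Row 3 ↔ basis x^2, column 3 ↔ basis x^2, so (AᵀA)_{3,3} = Σᵢ (x^2)·(x^2) = (4)·(4) + (4)·(4) + (9)·(9) + (16)·(16) + (49)·(49) + (64)·(64) + (100)·(100) = 16866.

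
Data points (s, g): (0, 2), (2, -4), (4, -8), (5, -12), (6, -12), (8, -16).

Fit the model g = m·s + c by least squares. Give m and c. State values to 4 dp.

With design matrix A, AᵀA = [[145, 25]; [25, 6]] and Aᵀg = [-300, -50]ᵀ.
Determinant 145·6 − 25² = 245.
m = ((-300)·6 − 25·(-50))/245 = -110/49; c = (145·(-50) − 25·(-300))/245 = 50/49.

m = -2.2449, c = 1.0204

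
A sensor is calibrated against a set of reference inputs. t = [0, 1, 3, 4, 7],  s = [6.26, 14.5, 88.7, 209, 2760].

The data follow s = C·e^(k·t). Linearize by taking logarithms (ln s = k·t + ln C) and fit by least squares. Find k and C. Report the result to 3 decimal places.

Taking logs, ln s = k·t + ln C, so regress ln s on t.
Σt = 15.0000, Σ(t)² = 75.0000, Σln s = 22.2589, Σt·ln s = 92.9602.
Equations: 75.0000·k + 15.0000·ln C = 92.9602;  15.0000·k + 5·ln C = 22.2589.
Slope k = (n·Σt·ln s − Σt·Σln s)/(n·Σ(t)² − (Σt)²) = (5·92.9602 − 15.0000·22.2589)/150.0000 = 0.87278; ln C = (Σln s − k·Σt)/n = 1.83344, so C = exp(1.83344) = 6.25535.

k = 0.873, C = 6.255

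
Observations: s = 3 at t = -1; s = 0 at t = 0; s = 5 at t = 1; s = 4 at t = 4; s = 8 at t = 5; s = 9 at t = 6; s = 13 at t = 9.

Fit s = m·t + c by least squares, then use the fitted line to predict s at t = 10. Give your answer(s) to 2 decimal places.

Normal-equation sums: Σt·t = 160, Σt = 24, Σ1 = 7.
And Σt·s = 229, Σs = 42.
So MᵀM·[m, c]ᵀ = Mᵀs: [[160, 24]; [24, 7]]·[m, c]ᵀ = [229, 42]ᵀ.
Eliminating c: 7·(row 1) − 24·(row 2) gives 544·m = 7·229 − 24·42 = 595, so m = 35/32.
Then c = (42 − 24·(35/32))/7 = 9/4.
At t = 10: ŝ = (35/32)·(10) + (9/4)·(1) = 211/16.

ŝ = 13.19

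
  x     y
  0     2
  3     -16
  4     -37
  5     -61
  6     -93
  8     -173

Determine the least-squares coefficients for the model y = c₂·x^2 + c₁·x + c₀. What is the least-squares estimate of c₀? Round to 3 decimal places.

c₀ = 2.261

With design matrix M, MᵀM = [[6354, 944, 150]; [944, 150, 26]; [150, 26, 6]] and Mᵀy = [-16681, -2443, -378]ᵀ.
Row-reducing yields c₂ = -1019/330, c₁ = 303/110, c₀ = 373/165.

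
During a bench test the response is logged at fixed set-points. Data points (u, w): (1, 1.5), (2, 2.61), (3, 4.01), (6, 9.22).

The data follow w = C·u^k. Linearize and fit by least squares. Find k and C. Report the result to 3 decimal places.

k = 1.016, C = 1.396

Let Y = ln w. Fitting Y = k·ln u + ln C by least squares:
XᵀX = [[4.8978, 3.5835]; [3.5835, 4]], rhs = [6.1709, 4.9750]ᵀ  (here Σln u = 3.5835, Σ(ln u)² = 4.8978, Σln w = 4.9750, Σln u·ln w = 6.1709).
Δ = 4.8978·4 − (3.5835)² = 6.7496; k = (6.1709·4 − 3.5835·4.9750)/6.7496 = 1.01570, ln C = (4.8978·4.9750 − 3.5835·6.1709)/6.7496 = 0.33380, so C = exp(0.33380) = 1.39626.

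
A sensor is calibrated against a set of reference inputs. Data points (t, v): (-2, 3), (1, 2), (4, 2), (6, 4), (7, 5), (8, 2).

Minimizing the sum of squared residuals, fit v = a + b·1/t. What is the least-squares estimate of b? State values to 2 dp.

b = -0.81

With design matrix M, MᵀM = [[6, 199/168]; [199/168, 38845/28224]] and Mᵀv = [18, 221/84]ᵀ.
Eliminating b: (38845/28224)·(row 1) − (199/168)·(row 2) gives (193469/28224)·a = (38845/28224)·18 − (199/168)·(221/84) = 152813/7056, so a = 611252/193469.
Then b = ((221/84) − (199/168)·(611252/193469))/(38845/28224) = -156240/193469.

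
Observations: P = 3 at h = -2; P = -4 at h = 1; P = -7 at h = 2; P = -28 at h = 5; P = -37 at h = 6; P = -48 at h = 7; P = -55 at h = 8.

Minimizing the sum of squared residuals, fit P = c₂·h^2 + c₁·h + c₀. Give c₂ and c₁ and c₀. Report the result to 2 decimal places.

c₂ = -0.52, c₁ = -2.91, c₀ = -0.42

Setting ∂/∂c₂ … = 0 gives: 8451·c₂ + 1197·c₁ + 183·c₀ = -7924;  1197·c₂ + 183·c₁ + 27·c₀ = -1162;  183·c₂ + 27·c₁ + 7·c₀ = -176.
(Σh^2·h^2 = 8451, Σh^2·h = 1197, Σh^2 = 183, Σh·h = 183, Σh = 27, Σ1 = 7, Σh^2·P = -7924, Σh·P = -1162, ΣP = -176.)
Inverting the 3×3 Gram matrix, [c₂, c₁, c₀]ᵀ = [-14431/27963, -27148/9321, -299/717]ᵀ.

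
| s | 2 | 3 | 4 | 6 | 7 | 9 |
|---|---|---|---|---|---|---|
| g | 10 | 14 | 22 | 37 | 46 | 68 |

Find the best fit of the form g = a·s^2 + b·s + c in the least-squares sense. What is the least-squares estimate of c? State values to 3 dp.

c = 2.076

Forming XᵀX = [[10611, 1387, 195]; [1387, 195, 31]; [195, 31, 6]] and Xᵀg = [9612, 1306, 197]ᵀ gives XᵀX·[a, b, c]ᵀ = Xᵀg.
Inverting the 3×3 Gram matrix, [a, b, c]ᵀ = [133/264, 245/88, 137/66]ᵀ.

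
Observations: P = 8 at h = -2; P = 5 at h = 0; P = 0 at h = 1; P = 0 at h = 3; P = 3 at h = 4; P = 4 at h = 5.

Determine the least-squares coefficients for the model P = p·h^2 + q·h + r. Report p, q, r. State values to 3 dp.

The normal system AᵀA·[p, q, r]ᵀ = AᵀP is [[979, 209, 55]; [209, 55, 11]; [55, 11, 6]]·[p, q, r]ᵀ = [180, 16, 20]ᵀ.
Row-reducing yields p = 289/660, q = -1289/660, r = 29/10.

p = 0.438, q = -1.953, r = 2.900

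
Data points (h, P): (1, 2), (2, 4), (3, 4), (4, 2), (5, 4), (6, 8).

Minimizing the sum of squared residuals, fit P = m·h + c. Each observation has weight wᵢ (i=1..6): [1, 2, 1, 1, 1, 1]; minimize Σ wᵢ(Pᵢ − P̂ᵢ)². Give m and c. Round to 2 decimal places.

m = 0.72, c = 1.63

Entries of AᵀWA: Σwᵢ·h·h = 95, Σwᵢ·h = 23, Σwᵢ·1 = 7.
Moment sums: Σwᵢ·h·P = 106, Σwᵢ·P = 28.
AᵀWA·[m, c]ᵀ = AᵀWP becomes [[95, 23]; [23, 7]]·[m, c]ᵀ = [106, 28]ᵀ.
Δ = 95·7 − 23² = 136.
m = (106·7 − 23·28)/136 = 49/68; c = (95·28 − 23·106)/136 = 111/68.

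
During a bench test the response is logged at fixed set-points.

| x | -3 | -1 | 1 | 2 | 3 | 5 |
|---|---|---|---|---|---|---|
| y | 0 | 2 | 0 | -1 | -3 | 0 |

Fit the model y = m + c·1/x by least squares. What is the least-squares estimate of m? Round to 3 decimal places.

m = -0.177

Setting ∂/∂m … = 0 gives: 6·m + (7/10)·c = -2;  (7/10)·m + (2261/900)·c = -7/2.
Eliminating c: (2261/900)·(row 1) − (7/10)·(row 2) gives (175/12)·m = (2261/900)·(-2) − (7/10)·(-7/2) = -2317/900, so m = -331/1875.
Then c = ((-7/2) − (7/10)·(-331/1875))/(2261/900) = -168/125.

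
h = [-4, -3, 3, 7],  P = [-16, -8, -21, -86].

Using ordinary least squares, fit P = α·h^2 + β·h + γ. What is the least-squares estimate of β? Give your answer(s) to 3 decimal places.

The normal equations are: 2819·α + 279·β + 83·γ = -4731;  279·α + 83·β + 3·γ = -577;  83·α + 3·β + 4·γ = -131.
(Σh^2·h^2 = 2819, Σh^2·h = 279, Σh^2 = 83, Σh·h = 83, Σh = 3, Σ1 = 4, Σh^2·P = -4731, Σh·P = -577, ΣP = -131.)
Row-reducing yields α = -6913/4892, β = -177611/83164, γ = -37963/20791.

β = -2.136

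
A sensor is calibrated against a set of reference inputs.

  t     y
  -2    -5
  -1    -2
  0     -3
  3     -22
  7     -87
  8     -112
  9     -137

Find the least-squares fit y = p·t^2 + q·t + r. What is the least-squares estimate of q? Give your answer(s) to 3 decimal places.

From the data, Σt^2·t^2 = 13156, Σt^2·t = 1602, Σt^2 = 208, Σt·t = 208, Σt = 24, Σ1 = 7.
And Σt^2·y = -22748, Σt·y = -2792, Σy = -368.
So XᵀX·[p, q, r]ᵀ = Xᵀy: [[13156, 1602, 208]; [1602, 208, 24]; [208, 24, 7]]·[p, q, r]ᵀ = [-22748, -2792, -368]ᵀ.
Solving the 3×3 system (Gaussian elimination) gives p = -72844/50659, q = -101618/50659, r = -21472/7237.

q = -2.006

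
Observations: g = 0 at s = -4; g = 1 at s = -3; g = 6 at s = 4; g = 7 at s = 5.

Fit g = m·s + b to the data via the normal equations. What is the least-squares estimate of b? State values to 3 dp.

Compute the Gram sums: Σs·s = 66, Σs = 2, Σ1 = 4.
And Σs·g = 56, Σg = 14.
Eliminating b: 4·(row 1) − 2·(row 2) gives 260·m = 4·56 − 2·14 = 196, so m = 49/65.
Then b = (14 − 2·(49/65))/4 = 203/65.

b = 3.123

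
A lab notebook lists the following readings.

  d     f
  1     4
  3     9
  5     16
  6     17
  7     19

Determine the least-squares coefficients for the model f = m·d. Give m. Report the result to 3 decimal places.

Forming MᵀM = [[120]] and Mᵀf = [346]ᵀ gives MᵀM·[m]ᵀ = Mᵀf.
Hence m = 346 / 120 ≈ 2.88333.

m = 2.883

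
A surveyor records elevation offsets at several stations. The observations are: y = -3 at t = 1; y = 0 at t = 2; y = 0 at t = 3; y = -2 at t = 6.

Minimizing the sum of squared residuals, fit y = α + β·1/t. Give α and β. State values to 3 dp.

With design matrix A, AᵀA = [[4, 2]; [2, 25/18]] and Aᵀy = [-5, -10/3]ᵀ.
Δ = 4·(25/18) − 2² = 14/9.
α = ((-5)·(25/18) − 2·(-10/3))/(14/9) = -5/28; β = (4·(-10/3) − 2·(-5))/(14/9) = -15/7.

α = -0.179, β = -2.143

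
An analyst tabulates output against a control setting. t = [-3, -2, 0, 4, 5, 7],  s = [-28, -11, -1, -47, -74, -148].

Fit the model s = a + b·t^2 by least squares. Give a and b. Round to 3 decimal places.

Forming XᵀX = [[6, 103]; [103, 3379]] and Xᵀs = [-309, -10150]ᵀ gives XᵀX·[a, b]ᵀ = Xᵀs.
Eliminating b: 3379·(row 1) − 103·(row 2) gives 9665·a = 3379·(-309) − 103·(-10150) = 1339, so a = 1339/9665.
Then b = ((-10150) − 103·(1339/9665))/3379 = -29073/9665.

a = 0.139, b = -3.008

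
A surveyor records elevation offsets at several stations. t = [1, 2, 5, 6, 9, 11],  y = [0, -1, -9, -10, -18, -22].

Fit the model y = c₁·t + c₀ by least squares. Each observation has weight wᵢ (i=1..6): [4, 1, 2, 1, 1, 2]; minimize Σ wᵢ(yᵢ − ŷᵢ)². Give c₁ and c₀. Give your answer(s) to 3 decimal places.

c₁ = -2.224, c₀ = 2.445

The normal system MᵀWM·[c₁, c₀]ᵀ = MᵀWy is [[417, 53]; [53, 11]]·[c₁, c₀]ᵀ = [-798, -91]ᵀ.
Determinant 417·11 − 53² = 1778.
c₁ = ((-798)·11 − 53·(-91))/1778 = -565/254; c₀ = (417·(-91) − 53·(-798))/1778 = 621/254.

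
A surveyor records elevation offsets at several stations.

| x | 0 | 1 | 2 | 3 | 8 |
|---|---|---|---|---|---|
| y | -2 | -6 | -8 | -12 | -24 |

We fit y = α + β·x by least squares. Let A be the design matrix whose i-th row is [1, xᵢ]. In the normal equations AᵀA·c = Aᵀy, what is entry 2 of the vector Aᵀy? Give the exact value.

Entry 2 ↔ basis x, so (Aᵀy)_{2} = Σᵢ (x)·yᵢ = (0)·(-2) + (1)·(-6) + (2)·(-8) + (3)·(-12) + (8)·(-24) = -250.

-250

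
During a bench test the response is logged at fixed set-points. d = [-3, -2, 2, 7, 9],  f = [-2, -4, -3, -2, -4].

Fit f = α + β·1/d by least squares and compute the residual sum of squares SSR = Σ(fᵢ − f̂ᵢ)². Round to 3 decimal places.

SSR = 3.939

From the data, Σ1 = 5, Σ1/d = -5/63, Σ1/d·1/d = 5111/7938.
And Σf = -15, Σ1/d·f = 55/126.
det = 5·(5111/7938) − (-5/63)² = 25505/7938.
α = ((-15)·(5111/7938) − (-5/63)·(55/126))/(25505/7938) = -15278/5101; β = (5·(55/126) − (-5/63)·(-15))/(25505/7938) = 1575/5101.
Residuals: 5601/5101, -8677/10202, -1625/10202, 4851/5101, -5301/5101; SSR = 40183/10202.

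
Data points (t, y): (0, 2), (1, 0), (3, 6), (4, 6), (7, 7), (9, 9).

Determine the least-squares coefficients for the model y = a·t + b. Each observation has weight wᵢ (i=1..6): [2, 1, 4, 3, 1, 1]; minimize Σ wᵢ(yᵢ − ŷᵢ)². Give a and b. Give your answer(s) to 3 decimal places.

Entries of AᵀWA: Σwᵢ·t·t = 215, Σwᵢ·t = 41, Σwᵢ·1 = 12.
For AᵀWy: Σwᵢ·t·y = 274, Σwᵢ·y = 62.
Normal equations: [[215, 41]; [41, 12]]·[a, b]ᵀ = [274, 62]ᵀ.
Eliminating b: 12·(row 1) − 41·(row 2) gives 899·a = 12·274 − 41·62 = 746, so a = 746/899.
Then b = (62 − 41·(746/899))/12 = 2096/899.

a = 0.830, b = 2.331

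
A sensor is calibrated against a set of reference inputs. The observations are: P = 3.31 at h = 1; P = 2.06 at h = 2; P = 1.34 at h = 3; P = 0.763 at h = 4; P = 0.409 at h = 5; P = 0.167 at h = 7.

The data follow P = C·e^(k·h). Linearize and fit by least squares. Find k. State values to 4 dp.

Linearized form: ln P = k·h + ln C. From the 6 transformed points,
Sums: Σh = 22.0000, Σ(h)² = 104.0000, Σln P = -0.7420, Σh·ln P = -14.5602.
Normal system: [[104.0000, 22.0000]; [22.0000, 6]]·[k, ln C]ᵀ = [-14.5602, -0.7420]ᵀ.
Solving (det = 140.0000): k = -0.50741, ln C = 1.73684.

k = -0.5074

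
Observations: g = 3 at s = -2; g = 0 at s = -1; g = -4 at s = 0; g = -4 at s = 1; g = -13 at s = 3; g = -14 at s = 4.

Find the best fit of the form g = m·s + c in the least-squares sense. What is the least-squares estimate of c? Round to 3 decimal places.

With design matrix A, AᵀA = [[31, 5]; [5, 6]] and Aᵀg = [-105, -32]ᵀ.
det = 31·6 − 5² = 161.
m = ((-105)·6 − 5·(-32))/161 = -470/161; c = (31·(-32) − 5·(-105))/161 = -467/161.

c = -2.901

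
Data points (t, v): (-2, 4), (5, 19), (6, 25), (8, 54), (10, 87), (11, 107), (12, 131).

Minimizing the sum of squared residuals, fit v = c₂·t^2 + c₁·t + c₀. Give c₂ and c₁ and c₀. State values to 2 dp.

c₂ = 1.02, c₁ = -1.22, c₀ = -2.37

The normal equations are: 51410·c₂ + 4904·c₁ + 494·c₀ = 45358;  4904·c₂ + 494·c₁ + 50·c₀ = 4288;  494·c₂ + 50·c₁ + 7·c₀ = 427.
(Σt^2·t^2 = 51410, Σt^2·t = 4904, Σt^2 = 494, Σt·t = 494, Σt = 50, Σ1 = 7, Σt^2·v = 45358, Σt·v = 4288, Σv = 427.)
Solving the 3×3 system (Gaussian elimination) gives c₂ = 222094/217507, c₁ = -264515/217507, c₀ = -516171/217507.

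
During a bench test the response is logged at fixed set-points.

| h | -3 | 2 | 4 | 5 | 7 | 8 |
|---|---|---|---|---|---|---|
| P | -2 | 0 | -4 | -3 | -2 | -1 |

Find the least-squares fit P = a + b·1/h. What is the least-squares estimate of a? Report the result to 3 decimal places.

a = -2.170

The normal equations are: 6·a + (743/840)·b = -12;  (743/840)·a + (352549/705600)·b = -1129/840.
det = 6·(352549/705600) − (743/840)² = 312649/141120.
a = ((-12)·(352549/705600) − (743/840)·(-1129/840))/(312649/141120) = -3391741/1563245; b = (6·(-1129/840) − (743/840)·(-12))/(312649/141120) = 359856/312649.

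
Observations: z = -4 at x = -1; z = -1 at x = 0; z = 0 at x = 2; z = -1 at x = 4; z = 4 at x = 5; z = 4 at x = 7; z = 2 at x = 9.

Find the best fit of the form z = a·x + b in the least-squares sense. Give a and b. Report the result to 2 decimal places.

Sums needed: Σx·x = 176, Σx = 26, Σ1 = 7.
Moment sums: Σx·z = 66, Σz = 4.
Δ = 176·7 − 26² = 556.
a = (66·7 − 26·4)/556 = 179/278; b = (176·4 − 26·66)/556 = -253/139.

a = 0.64, b = -1.82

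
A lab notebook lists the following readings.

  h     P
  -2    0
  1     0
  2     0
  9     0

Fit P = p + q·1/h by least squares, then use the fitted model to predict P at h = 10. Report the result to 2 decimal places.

From the data, Σ1 = 4, Σ1/h = 10/9, Σ1/h·1/h = 245/162.
For MᵀP: ΣP = 0, Σ1/h·P = 0.
Determinant 4·(245/162) − (10/9)² = 130/27.
p = (0·(245/162) − (10/9)·0)/(130/27) = 0; q = (4·0 − (10/9)·0)/(130/27) = 0.
At h = 10: P̂ = (0)·(1) + (0)·(1/10) = 0.

P̂ = 0.00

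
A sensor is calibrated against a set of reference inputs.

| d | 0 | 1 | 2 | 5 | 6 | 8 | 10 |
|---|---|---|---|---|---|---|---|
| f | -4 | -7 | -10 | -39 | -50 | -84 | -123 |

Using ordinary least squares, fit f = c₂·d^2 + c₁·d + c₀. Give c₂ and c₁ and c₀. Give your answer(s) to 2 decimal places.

Setting ∂/∂c₂ … = 0 gives: 16034·c₂ + 1862·c₁ + 230·c₀ = -20498;  1862·c₂ + 230·c₁ + 32·c₀ = -2424;  230·c₂ + 32·c₁ + 7·c₀ = -317.
Solving the 3×3 system (Gaussian elimination) gives c₂ = -3365/3288, c₁ = -5707/3288, c₀ = -2041/548.

c₂ = -1.02, c₁ = -1.74, c₀ = -3.72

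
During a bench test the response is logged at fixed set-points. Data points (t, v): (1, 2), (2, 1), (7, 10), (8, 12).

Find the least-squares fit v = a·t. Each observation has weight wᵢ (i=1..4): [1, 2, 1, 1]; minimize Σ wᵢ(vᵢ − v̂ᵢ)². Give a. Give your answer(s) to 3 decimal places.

a = 1.410

Compute the Gram sums: Σwᵢ·t·t = 122.
Right-hand side: Σwᵢ·t·v = 172.
Normal equations: [[122]]·[a]ᵀ = [172]ᵀ.
Hence a = 172 / 122 ≈ 1.40984.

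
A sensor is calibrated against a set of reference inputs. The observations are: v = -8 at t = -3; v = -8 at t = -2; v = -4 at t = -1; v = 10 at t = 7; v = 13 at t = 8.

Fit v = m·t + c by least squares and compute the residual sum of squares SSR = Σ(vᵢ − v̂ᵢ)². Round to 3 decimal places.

SSR = 3.269

Sums needed: Σt·t = 127, Σt = 9, Σ1 = 5.
Moment sums: Σt·v = 218, Σv = 3.
Δ = 127·5 − 9² = 554.
m = (218·5 − 9·3)/554 = 1063/554; c = (127·3 − 9·218)/554 = -1581/554.
Residuals: 169/277, -725/554, 214/277, -160/277, 279/554; SSR = 1811/554.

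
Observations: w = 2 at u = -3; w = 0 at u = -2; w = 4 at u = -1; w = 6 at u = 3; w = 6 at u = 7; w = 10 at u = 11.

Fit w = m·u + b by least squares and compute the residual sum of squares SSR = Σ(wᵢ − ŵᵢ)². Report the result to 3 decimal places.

SSR = 9.243

Normal-equation sums: Σu·u = 193, Σu = 15, Σ1 = 6.
Moment sums: Σu·w = 160, Σw = 28.
AᵀA·[m, b]ᵀ = Aᵀw becomes [[193, 15]; [15, 6]]·[m, b]ᵀ = [160, 28]ᵀ.
Eliminating b: 6·(row 1) − 15·(row 2) gives 933·m = 6·160 − 15·28 = 540, so m = 180/311.
Then b = (28 − 15·(180/311))/6 = 3004/933.
Residuals: 482/933, -1924/933, 1268/933, 974/933, -1186/933, 386/933; SSR = 8624/933.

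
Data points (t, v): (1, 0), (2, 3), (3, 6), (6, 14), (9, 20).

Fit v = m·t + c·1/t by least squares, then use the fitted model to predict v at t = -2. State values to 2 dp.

The normal system AᵀA·[m, c]ᵀ = Aᵀv is [[131, 5]; [5, 227/162]]·[m, c]ᵀ = [288, 145/18]ᵀ.
Determinant 131·(227/162) − 5² = 25687/162.
m = (288·(227/162) − 5·(145/18))/(25687/162) = 58851/25687; c = (131·(145/18) − 5·288)/(25687/162) = -62325/25687.
At t = -2: v̂ = (58851/25687)·(-2) + (-62325/25687)·(-1/2) = -173079/51374.

v̂ = -3.37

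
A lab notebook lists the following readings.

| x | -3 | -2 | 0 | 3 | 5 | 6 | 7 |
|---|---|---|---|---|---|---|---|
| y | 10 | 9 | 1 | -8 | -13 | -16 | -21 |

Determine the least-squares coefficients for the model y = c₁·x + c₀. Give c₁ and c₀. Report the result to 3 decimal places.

c₁ = -3.072, c₀ = 1.593

Sums needed: Σx·x = 132, Σx = 16, Σ1 = 7.
And Σx·y = -380, Σy = -38.
So AᵀA·[c₁, c₀]ᵀ = Aᵀy: [[132, 16]; [16, 7]]·[c₁, c₀]ᵀ = [-380, -38]ᵀ.
det = 132·7 − 16² = 668.
c₁ = ((-380)·7 − 16·(-38))/668 = -513/167; c₀ = (132·(-38) − 16·(-380))/668 = 266/167.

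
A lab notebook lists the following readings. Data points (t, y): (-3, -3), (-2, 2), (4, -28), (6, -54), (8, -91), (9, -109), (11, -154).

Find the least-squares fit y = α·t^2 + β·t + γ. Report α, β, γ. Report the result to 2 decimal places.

MᵀM·[α, β, γ]ᵀ = Mᵀy reads: 26947·α + 2817·β + 331·γ = -35698;  2817·α + 331·β + 33·γ = -3834;  331·α + 33·β + 7·γ = -437.
(Σt^2·t^2 = 26947, Σt^2·t = 2817, Σt^2 = 331, Σt·t = 331, Σt = 33, Σ1 = 7, Σt^2·y = -35698, Σt·y = -3834, Σy = -437.)
Row-reducing yields α = -357385/352248, β = -333959/117416, γ = -46000/44031.

α = -1.01, β = -2.84, γ = -1.04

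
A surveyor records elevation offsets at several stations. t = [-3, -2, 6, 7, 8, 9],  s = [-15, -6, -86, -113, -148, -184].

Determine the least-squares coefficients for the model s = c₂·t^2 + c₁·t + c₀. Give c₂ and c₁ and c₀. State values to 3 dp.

c₂ = -2.091, c₁ = -1.560, c₀ = -0.818

Compute the Gram sums: Σt^2·t^2 = 14451, Σt^2·t = 1765, Σt^2 = 243, Σt·t = 243, Σt = 25, Σ1 = 6.
Moment sums: Σt^2·s = -33168, Σt·s = -4090, Σs = -552.
Row-reducing yields c₂ = -22013/10528, c₁ = -16425/10528, c₀ = -2153/2632.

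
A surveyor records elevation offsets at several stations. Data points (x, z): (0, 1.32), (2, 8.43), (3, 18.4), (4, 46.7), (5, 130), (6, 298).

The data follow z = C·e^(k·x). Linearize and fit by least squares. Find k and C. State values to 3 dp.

Linearized form: ln z = k·x + ln C. From the 6 transformed points,
XᵀX = [[90.0000, 20.0000]; [20.0000, 6]], rhs = [86.8959, 19.7302]ᵀ  (here Σx = 20.0000, Σ(x)² = 90.0000, Σln z = 19.7302, Σx·ln z = 86.8959).
Slope k = (n·Σx·ln z − Σx·Σln z)/(n·Σ(x)² − (Σx)²) = (6·86.8959 − 20.0000·19.7302)/140.0000 = 0.90552; ln C = (Σln z − k·Σx)/n = 0.26998, so C = exp(0.26998) = 1.30993.

k = 0.906, C = 1.310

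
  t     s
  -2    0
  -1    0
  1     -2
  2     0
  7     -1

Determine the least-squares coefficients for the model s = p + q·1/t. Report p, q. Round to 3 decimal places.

p = -0.577, q = -0.818

Compute the Gram sums: Σ1 = 5, Σ1/t = 1/7, Σ1/t·1/t = 247/98.
Right-hand side: Σs = -3, Σ1/t·s = -15/7.
AᵀA·[p, q]ᵀ = Aᵀs becomes [[5, 1/7]; [1/7, 247/98]]·[p, q]ᵀ = [-3, -15/7]ᵀ.
Δ = 5·(247/98) − (1/7)² = 1233/98.
p = ((-3)·(247/98) − (1/7)·(-15/7))/(1233/98) = -79/137; q = (5·(-15/7) − (1/7)·(-3))/(1233/98) = -112/137.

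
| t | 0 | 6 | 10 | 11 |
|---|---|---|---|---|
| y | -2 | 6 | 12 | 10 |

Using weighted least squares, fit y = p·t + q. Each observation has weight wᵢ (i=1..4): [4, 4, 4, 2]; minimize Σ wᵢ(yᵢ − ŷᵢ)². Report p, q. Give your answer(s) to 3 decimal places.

p = 1.273, q = -1.818

Setting ∂/∂p … = 0 gives: 786·p + 86·q = 844;  86·p + 14·q = 84.
Eliminating q: 14·(row 1) − 86·(row 2) gives 3608·p = 14·844 − 86·84 = 4592, so p = 14/11.
Then q = (84 − 86·(14/11))/14 = -20/11.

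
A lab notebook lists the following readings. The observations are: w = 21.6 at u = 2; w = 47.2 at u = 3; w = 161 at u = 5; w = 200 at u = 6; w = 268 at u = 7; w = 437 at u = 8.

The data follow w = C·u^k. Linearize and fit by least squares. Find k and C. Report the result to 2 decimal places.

Taking logs, ln w = k·ln u + ln C, so regress ln w on ln u.
Sums: Σln u = 9.2183, Σ(ln u)² = 15.5987, Σln w = 28.9777, Σln u·ln w = 47.5583.
Normal system: [[15.5987, 9.2183]; [9.2183, 6]]·[k, ln C]ᵀ = [47.5583, 28.9777]ᵀ.
Solving (det = 8.6152): k = 2.11531, ln C = 1.57969, so C = exp(1.57969) = 4.85344.

k = 2.12, C = 4.85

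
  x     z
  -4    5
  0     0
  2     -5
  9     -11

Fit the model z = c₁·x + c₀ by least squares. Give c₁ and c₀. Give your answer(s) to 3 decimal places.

Sums needed: Σx·x = 101, Σx = 7, Σ1 = 4.
Right-hand side: Σx·z = -129, Σz = -11.
Eliminating c₀: 4·(row 1) − 7·(row 2) gives 355·c₁ = 4·(-129) − 7·(-11) = -439, so c₁ = -439/355.
Then c₀ = ((-11) − 7·(-439/355))/4 = -208/355.

c₁ = -1.237, c₀ = -0.586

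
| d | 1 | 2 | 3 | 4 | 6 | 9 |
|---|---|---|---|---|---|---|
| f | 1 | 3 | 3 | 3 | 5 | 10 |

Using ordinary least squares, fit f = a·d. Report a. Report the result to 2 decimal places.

The normal equations are: 147·a = 148.
(Σd·d = 147, Σd·f = 148.)
Hence a = 148 / 147 ≈ 1.0068.

a = 1.01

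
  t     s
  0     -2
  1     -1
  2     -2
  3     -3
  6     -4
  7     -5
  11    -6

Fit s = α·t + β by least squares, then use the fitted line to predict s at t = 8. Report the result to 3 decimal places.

ŝ = -4.928

Normal-equation sums: Σt·t = 220, Σt = 30, Σ1 = 7.
And Σt·s = -139, Σs = -23.
Determinant 220·7 − 30² = 640.
α = ((-139)·7 − 30·(-23))/640 = -283/640; β = (220·(-23) − 30·(-139))/640 = -89/64.
At t = 8: ŝ = (-283/640)·(8) + (-89/64)·(1) = -1577/320.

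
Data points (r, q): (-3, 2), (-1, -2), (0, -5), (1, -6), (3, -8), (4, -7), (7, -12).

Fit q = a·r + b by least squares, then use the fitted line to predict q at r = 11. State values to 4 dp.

q̂ = -17.4430

AᵀA·[a, b]ᵀ = Aᵀq reads: 85·a + 11·b = -146;  11·a + 7·b = -38.
Eliminating b: 7·(row 1) − 11·(row 2) gives 474·a = 7·(-146) − 11·(-38) = -604, so a = -302/237.
Then b = ((-38) − 11·(-302/237))/7 = -812/237.
At r = 11: q̂ = (-302/237)·(11) + (-812/237)·(1) = -1378/79.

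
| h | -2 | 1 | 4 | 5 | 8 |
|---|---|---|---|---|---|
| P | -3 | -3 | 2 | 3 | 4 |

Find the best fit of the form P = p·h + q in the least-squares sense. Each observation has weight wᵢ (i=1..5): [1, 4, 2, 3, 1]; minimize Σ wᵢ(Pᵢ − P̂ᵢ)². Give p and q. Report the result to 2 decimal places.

Compute the Gram sums: Σwᵢ·h·h = 179, Σwᵢ·h = 33, Σwᵢ·1 = 11.
Moment sums: Σwᵢ·h·P = 87, Σwᵢ·P = 2.
So AᵀWA·[p, q]ᵀ = AᵀWP: [[179, 33]; [33, 11]]·[p, q]ᵀ = [87, 2]ᵀ.
det = 179·11 − 33² = 880.
p = (87·11 − 33·2)/880 = 81/80; q = (179·2 − 33·87)/880 = -2513/880.

p = 1.01, q = -2.86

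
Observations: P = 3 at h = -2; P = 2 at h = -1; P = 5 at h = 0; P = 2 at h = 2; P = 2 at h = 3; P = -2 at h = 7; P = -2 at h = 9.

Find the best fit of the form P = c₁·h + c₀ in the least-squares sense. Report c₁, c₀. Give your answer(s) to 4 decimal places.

c₁ = -0.5478, c₀ = 2.8371

The normal system MᵀM·[c₁, c₀]ᵀ = MᵀP is [[148, 18]; [18, 7]]·[c₁, c₀]ᵀ = [-30, 10]ᵀ.
Δ = 148·7 − 18² = 712.
c₁ = ((-30)·7 − 18·10)/712 = -195/356; c₀ = (148·10 − 18·(-30))/712 = 505/178.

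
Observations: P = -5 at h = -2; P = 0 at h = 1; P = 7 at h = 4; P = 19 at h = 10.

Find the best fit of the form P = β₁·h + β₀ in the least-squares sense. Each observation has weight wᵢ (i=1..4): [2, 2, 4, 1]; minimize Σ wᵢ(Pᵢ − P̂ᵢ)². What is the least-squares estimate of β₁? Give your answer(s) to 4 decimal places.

Entries of MᵀWM: Σwᵢ·h·h = 174, Σwᵢ·h = 24, Σwᵢ·1 = 9.
Moment sums: Σwᵢ·h·P = 322, Σwᵢ·P = 37.
MᵀWM·[β₁, β₀]ᵀ = MᵀWP becomes [[174, 24]; [24, 9]]·[β₁, β₀]ᵀ = [322, 37]ᵀ.
det = 174·9 − 24² = 990.
β₁ = (322·9 − 24·37)/990 = 67/33; β₀ = (174·37 − 24·322)/990 = -43/33.

β₁ = 2.0303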